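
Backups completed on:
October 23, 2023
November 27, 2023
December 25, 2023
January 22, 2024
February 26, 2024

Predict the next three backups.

March 25, 2024; April 22, 2024; May 27, 2024

All dates are Mondays, 35, 28, 28, 35 days apart.
Specifically, the 4th Monday of each month.
March 2024 — 4th Monday is March 25, 2024.
April 2024 — 4th Monday is April 22, 2024.
4th Monday of May 2024: May 27, 2024.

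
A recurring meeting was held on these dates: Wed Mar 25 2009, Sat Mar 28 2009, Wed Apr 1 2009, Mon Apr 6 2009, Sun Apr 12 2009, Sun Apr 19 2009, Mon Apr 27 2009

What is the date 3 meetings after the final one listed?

Gaps: 3, 4, 5, 6, 7, 8 days — each gap is 1 larger than the previous one.
Next gap: 9 days. Mon Apr 27 2009 + 9 days = Wed May 6 2009.
Next gap: 10 days. Wed May 6 2009 + 10 days = Sat May 16 2009.
Next gap: 11 days. Sat May 16 2009 + 11 days = Wed May 27 2009.

Wed May 27 2009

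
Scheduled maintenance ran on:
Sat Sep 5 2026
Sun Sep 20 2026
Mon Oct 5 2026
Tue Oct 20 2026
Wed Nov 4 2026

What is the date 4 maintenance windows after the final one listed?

Sun Jan 3 2027

Every event comes 15 days after the last (15, 15, 15, 15).
Wed Nov 4 2026 + 15 days = Thu Nov 19 2026.
Thu Nov 19 2026 + 15 days = Fri Dec 4 2026.
Fri Dec 4 2026 + 15 days = Sat Dec 19 2026.
Sat Dec 19 2026 + 15 days = Sun Jan 3 2027.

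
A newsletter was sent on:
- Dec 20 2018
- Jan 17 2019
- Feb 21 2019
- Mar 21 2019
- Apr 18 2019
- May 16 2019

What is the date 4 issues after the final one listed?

Sep 19 2019

These are Thursdays at 28- or 35-day spacing (28, 35, 28, 28, 28).
The pattern: 3rd Thursday of the month.
June 2019 — 3rd Thursday is Jun 20 2019.
July 2019 — 3rd Thursday is Jul 18 2019.
3rd Thursday of August 2019: Aug 15 2019.
September 2019 — 3rd Thursday is Sep 19 2019.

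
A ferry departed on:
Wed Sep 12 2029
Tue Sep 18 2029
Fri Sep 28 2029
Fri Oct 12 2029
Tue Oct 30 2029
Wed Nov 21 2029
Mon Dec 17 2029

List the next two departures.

Gaps: 6, 10, 14, 18, 22, 26 days — each gap is 4 larger than the previous one.
Next gap: 30 days. Mon Dec 17 2029 + 30 days = Wed Jan 16 2030.
Next gap: 34 days. Wed Jan 16 2030 + 34 days = Tue Feb 19 2030.

Wed Jan 16 2030, Tue Feb 19 2030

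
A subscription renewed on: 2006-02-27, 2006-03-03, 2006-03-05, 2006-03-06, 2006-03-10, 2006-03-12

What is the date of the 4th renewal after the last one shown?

2006-03-20

The gap pattern 4, 2, 1, 4, 2 repeats every 3 events.
These are the Mondays, Fridays and Sundays of each week.
The following Monday is 2006-03-13.
The following Friday is 2006-03-17.
Next Sunday: 2006-03-19.
The following Monday is 2006-03-20.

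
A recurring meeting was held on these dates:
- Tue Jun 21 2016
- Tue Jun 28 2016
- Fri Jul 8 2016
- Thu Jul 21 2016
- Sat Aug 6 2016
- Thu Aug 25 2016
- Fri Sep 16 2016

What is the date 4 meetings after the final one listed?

Thu Jan 12 2017

Gaps: 7, 10, 13, 16, 19, 22 days — each gap is 3 larger than the previous one.
Next gap: 25 days. Fri Sep 16 2016 + 25 days = Tue Oct 11 2016.
Next gap: 28 days. Tue Oct 11 2016 + 28 days = Tue Nov 8 2016.
Next gap: 31 days. Tue Nov 8 2016 + 31 days = Fri Dec 9 2016.
Next gap: 34 days. Fri Dec 9 2016 + 34 days = Thu Jan 12 2017.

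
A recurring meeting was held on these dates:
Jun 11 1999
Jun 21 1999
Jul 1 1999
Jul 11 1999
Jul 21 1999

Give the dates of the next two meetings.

Jul 31 1999, Aug 10 1999

Every event comes 10 days after the last (10, 10, 10, 10).
Jul 21 1999 + 10 days = Jul 31 1999.
Jul 31 1999 + 10 days = Aug 10 1999.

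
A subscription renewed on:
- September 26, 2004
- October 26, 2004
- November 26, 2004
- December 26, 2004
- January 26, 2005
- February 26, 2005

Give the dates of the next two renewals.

The day-of-month is always 26 (30, 31, 30, 31, 31 days between events).
So this recurs on the 26th of each month.
Next: March 2005 → March 26, 2005.
Next: April 2005 → April 26, 2005.

March 26, 2005; April 26, 2005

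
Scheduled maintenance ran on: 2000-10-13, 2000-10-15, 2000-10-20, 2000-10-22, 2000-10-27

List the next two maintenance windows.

2000-10-29, 2000-11-03

The gap pattern 2, 5, 2, 5 repeats every 2 events.
These are the Fridays and Sundays of each week.
Next Sunday: 2000-10-29.
The following Friday is 2000-11-03.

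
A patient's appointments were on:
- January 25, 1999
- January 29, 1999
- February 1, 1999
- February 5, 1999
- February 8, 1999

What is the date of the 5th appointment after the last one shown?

Gaps: 4, 3, 4, 3 days — not constant, but cyclic with period 2.
The events fall on every Monday and Friday.
Next Friday: February 12, 1999.
Next Monday: February 15, 1999.
Next Friday: February 19, 1999.
The following Monday is February 22, 1999.
The following Friday is February 26, 1999.

February 26, 1999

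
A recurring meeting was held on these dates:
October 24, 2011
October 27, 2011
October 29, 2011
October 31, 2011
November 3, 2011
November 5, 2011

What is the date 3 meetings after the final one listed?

Gaps: 3, 2, 2, 3, 2 days — not constant, but cyclic with period 3.
The events fall on every Monday, Thursday and Saturday.
The following Monday is November 7, 2011.
Next Thursday: November 10, 2011.
Next Saturday: November 12, 2011.

November 12, 2011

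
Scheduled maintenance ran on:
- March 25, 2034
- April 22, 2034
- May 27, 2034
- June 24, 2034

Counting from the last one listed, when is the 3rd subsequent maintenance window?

All dates are Saturdays, 28, 35, 28 days apart.
Specifically, the 4th Saturday of each month.
4th Saturday of July 2034: July 22, 2034.
August 2034 — 4th Saturday is August 26, 2034.
September 2034 — 4th Saturday is September 23, 2034.

September 23, 2034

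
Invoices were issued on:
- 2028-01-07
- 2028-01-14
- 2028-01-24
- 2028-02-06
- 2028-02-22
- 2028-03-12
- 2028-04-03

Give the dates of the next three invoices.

Intervals are 7, 10, 13, 16, 19, 22 days — an arithmetic progression with common difference 3.
Next gap: 25 days. 2028-04-03 + 25 days = 2028-04-28.
Next gap: 28 days. 2028-04-28 + 28 days = 2028-05-26.
Next gap: 31 days. 2028-05-26 + 31 days = 2028-06-26.

2028-04-28, 2028-05-26, 2028-06-26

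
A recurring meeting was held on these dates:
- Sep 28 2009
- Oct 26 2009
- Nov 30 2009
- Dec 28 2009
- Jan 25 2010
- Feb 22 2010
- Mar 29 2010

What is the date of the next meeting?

Apr 26 2010

These are Mondays with 28, 35, 28, 28, 28, 35-day gaps.
Each is the final Monday of its month — Nov 30 2009 is past the 28th, so '4th Monday' doesn't fit.
April 2010 ends with Monday Apr 26 2010.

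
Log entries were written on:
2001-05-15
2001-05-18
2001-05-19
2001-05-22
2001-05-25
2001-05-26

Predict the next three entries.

2001-05-29, 2001-06-01, 2001-06-02

Every event lands on a Tuesday or Friday or Saturday (gaps cycle 3, 1, 3, 3, 1).
So the schedule is: every Tuesday, Friday and Saturday.
Next Tuesday: 2001-05-29.
The following Friday is 2001-06-01.
Next Saturday: 2001-06-02.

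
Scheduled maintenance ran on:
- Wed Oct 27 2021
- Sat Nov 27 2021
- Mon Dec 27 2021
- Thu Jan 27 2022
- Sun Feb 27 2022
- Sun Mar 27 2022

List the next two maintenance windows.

Wed Apr 27 2022, Fri May 27 2022

Gaps: 31, 30, 31, 31, 28 days — not constant. Every event is on the 27th of the month.
Pattern: the 27th of each month.
April 2022: Wed Apr 27 2022.
Next: May 2022 → Fri May 27 2022.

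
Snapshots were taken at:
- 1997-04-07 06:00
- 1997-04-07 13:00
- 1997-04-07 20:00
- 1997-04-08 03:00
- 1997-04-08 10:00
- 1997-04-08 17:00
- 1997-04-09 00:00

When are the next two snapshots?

1997-04-09 07:00, 1997-04-09 14:00

The interval is a steady 7 hours (7, 7, 7, 7, 7, 7).
1997-04-09 00:00 + 7 h = 1997-04-09 07:00.
1997-04-09 07:00 + 7 h = 1997-04-09 14:00.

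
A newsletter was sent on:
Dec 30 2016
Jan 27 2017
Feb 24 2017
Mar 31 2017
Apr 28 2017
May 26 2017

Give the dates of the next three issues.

Jun 30 2017, Jul 28 2017, Aug 25 2017

Every date is a Friday; gaps 28, 28, 35, 28, 28 days.
Each is the last Friday of its month (at least one falls on the 29th or later, ruling out '4th Friday').
June 2017 ends with Friday Jun 30 2017.
Last Friday of July 2017: Jul 28 2017.
August 2017 ends with Friday Aug 25 2017.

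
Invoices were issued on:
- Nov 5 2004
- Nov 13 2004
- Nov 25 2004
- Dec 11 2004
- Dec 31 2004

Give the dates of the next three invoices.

Jan 24 2005, Feb 21 2005, Mar 25 2005

Gaps: 8, 12, 16, 20 days — each gap is 4 larger than the previous one.
Next gap: 24 days. Dec 31 2004 + 24 days = Jan 24 2005.
Next gap: 28 days. Jan 24 2005 + 28 days = Feb 21 2005.
Next gap: 32 days. Feb 21 2005 + 32 days = Mar 25 2005.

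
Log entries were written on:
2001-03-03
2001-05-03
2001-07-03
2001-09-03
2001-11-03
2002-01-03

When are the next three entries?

2002-03-03, 2002-05-03, 2002-07-03

The day-of-month is always 3 (61, 61, 62, 61, 61 days between events).
So this recurs on the 3rd of every 2 months.
Next: March 2002 → 2002-03-03.
Next: May 2002 → 2002-05-03.
Next: July 2002 → 2002-07-03.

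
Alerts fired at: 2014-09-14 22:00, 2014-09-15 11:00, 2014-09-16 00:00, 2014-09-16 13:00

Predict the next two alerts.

The interval is a steady 13 hours (13, 13, 13).
2014-09-16 13:00 + 13 h = 2014-09-17 02:00.
2014-09-17 02:00 + 13 h = 2014-09-17 15:00.

2014-09-17 02:00, 2014-09-17 15:00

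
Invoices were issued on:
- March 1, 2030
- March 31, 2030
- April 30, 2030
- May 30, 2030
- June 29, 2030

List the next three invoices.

July 29, 2030; August 28, 2030; September 27, 2030

The spacing is 30, 30, 30, 30 days — always 30 days.
June 29, 2030 + 30 days = July 29, 2030.
July 29, 2030 + 30 days = August 28, 2030.
August 28, 2030 + 30 days = September 27, 2030.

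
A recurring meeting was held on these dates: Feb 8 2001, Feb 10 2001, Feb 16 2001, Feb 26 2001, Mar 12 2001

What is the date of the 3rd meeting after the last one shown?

May 17 2001

Gaps: 2, 6, 10, 14 days — each gap is 4 larger than the previous one.
Next gap: 18 days. Mar 12 2001 + 18 days = Mar 30 2001.
Next gap: 22 days. Mar 30 2001 + 22 days = Apr 21 2001.
Next gap: 26 days. Apr 21 2001 + 26 days = May 17 2001.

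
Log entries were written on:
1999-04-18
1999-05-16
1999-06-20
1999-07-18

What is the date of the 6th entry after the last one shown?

These are Sundays at 28- or 35-day spacing (28, 35, 28).
The pattern: 3rd Sunday of the month.
3rd Sunday of August 1999: 1999-08-15.
3rd Sunday of September 1999: 1999-09-19.
October 1999 — 3rd Sunday is 1999-10-17.
3rd Sunday of November 1999: 1999-11-21.
December 1999 — 3rd Sunday is 1999-12-19.
3rd Sunday of January 2000: 2000-01-16.

2000-01-16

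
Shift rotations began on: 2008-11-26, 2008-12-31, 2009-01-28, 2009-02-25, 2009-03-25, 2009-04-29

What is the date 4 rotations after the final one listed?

2009-08-26

Every date is a Wednesday; gaps 35, 28, 28, 28, 35 days.
Each is the last Wednesday of its month (at least one falls on the 29th or later, ruling out '4th Wednesday').
Last Wednesday of May 2009: 2009-05-27.
June 2009 ends with Wednesday 2009-06-24.
Last Wednesday of July 2009: 2009-07-29.
August 2009 ends with Wednesday 2009-08-26.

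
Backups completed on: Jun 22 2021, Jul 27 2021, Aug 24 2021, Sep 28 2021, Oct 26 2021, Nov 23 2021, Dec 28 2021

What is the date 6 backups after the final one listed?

Gaps: 35, 28, 35, 28, 28, 35 days — a mix of 28 and 35. Every date is a Tuesday.
Each is the 4th Tuesday of its month.
4th Tuesday of January 2022: Jan 25 2022.
4th Tuesday of February 2022: Feb 22 2022.
March 2022 — 4th Tuesday is Mar 22 2022.
April 2022 — 4th Tuesday is Apr 26 2022.
May 2022 — 4th Tuesday is May 24 2022.
June 2022 — 4th Tuesday is Jun 28 2022.

Jun 28 2022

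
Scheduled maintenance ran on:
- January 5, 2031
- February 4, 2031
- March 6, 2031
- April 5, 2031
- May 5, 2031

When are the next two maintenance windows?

Gaps between consecutive events: 30, 30, 30, 30 days — a constant 30-day interval.
May 5, 2031 + 30 days = June 4, 2031.
June 4, 2031 + 30 days = July 4, 2031.

June 4, 2031; July 4, 2031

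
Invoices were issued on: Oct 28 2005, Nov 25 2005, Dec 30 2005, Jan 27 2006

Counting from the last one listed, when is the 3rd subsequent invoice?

Apr 28 2006

Every date is a Friday; gaps 28, 35, 28 days.
Each is the last Friday of its month (at least one falls on the 29th or later, ruling out '4th Friday').
Last Friday of February 2006: Feb 24 2006.
Last Friday of March 2006: Mar 31 2006.
April 2006 ends with Friday Apr 28 2006.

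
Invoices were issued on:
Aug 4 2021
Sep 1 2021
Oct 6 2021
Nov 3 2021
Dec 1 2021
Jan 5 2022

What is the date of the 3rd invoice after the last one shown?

Apr 6 2022

All dates are Wednesdays, 28, 35, 28, 28, 35 days apart.
Specifically, the 1st Wednesday of each month.
February 2022 — 1st Wednesday is Feb 2 2022.
March 2022 — 1st Wednesday is Mar 2 2022.
April 2022 — 1st Wednesday is Apr 6 2022.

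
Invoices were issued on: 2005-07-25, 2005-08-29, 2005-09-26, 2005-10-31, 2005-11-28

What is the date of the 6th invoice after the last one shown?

Every date is a Monday; gaps 35, 28, 35, 28 days.
Each is the last Monday of its month (at least one falls on the 29th or later, ruling out '4th Monday').
Last Monday of December 2005: 2005-12-26.
January 2006 ends with Monday 2006-01-30.
February 2006 ends with Monday 2006-02-27.
March 2006 ends with Monday 2006-03-27.
Last Monday of April 2006: 2006-04-24.
Last Monday of May 2006: 2006-05-29.

2006-05-29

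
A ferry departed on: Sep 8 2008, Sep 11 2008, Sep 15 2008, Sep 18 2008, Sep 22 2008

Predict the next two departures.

Sep 25 2008, Sep 29 2008

Gaps: 3, 4, 3, 4 days — not constant, but cyclic with period 2.
The events fall on every Monday and Thursday.
The following Thursday is Sep 25 2008.
The following Monday is Sep 29 2008.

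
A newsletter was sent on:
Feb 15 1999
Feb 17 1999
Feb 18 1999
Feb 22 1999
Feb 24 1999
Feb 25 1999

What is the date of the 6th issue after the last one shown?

Mar 11 1999

The gap pattern 2, 1, 4, 2, 1 repeats every 3 events.
These are the Mondays, Wednesdays and Thursdays of each week.
Next Monday: Mar 1 1999.
Next Wednesday: Mar 3 1999.
Next Thursday: Mar 4 1999.
Next Monday: Mar 8 1999.
The following Wednesday is Mar 10 1999.
The following Thursday is Mar 11 1999.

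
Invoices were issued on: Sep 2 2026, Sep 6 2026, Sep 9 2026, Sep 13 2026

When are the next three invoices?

Sep 16 2026, Sep 20 2026, Sep 23 2026

The gap pattern 4, 3, 4 repeats every 2 events.
These are the Wednesdays and Sundays of each week.
The following Wednesday is Sep 16 2026.
Next Sunday: Sep 20 2026.
The following Wednesday is Sep 23 2026.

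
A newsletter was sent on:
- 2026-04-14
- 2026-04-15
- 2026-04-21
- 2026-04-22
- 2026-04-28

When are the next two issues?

Gaps: 1, 6, 1, 6 days — not constant, but cyclic with period 2.
The events fall on every Tuesday and Wednesday.
Next Wednesday: 2026-04-29.
Next Tuesday: 2026-05-05.

2026-04-29, 2026-05-05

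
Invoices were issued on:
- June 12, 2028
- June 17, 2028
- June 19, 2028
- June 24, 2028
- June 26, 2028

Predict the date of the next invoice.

July 1, 2028

The gap pattern 5, 2, 5, 2 repeats every 2 events.
These are the Mondays and Saturdays of each week.
Next Saturday: July 1, 2028.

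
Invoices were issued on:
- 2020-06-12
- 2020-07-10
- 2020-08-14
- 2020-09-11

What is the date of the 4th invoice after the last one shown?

All dates are Fridays, 28, 35, 28 days apart.
Specifically, the 2nd Friday of each month.
October 2020 — 2nd Friday is 2020-10-09.
November 2020 — 2nd Friday is 2020-11-13.
2nd Friday of December 2020: 2020-12-11.
January 2021 — 2nd Friday is 2021-01-08.

2021-01-08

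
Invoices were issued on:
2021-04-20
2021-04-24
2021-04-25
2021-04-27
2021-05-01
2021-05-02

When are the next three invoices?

2021-05-04, 2021-05-08, 2021-05-09

Every event lands on a Tuesday or Saturday or Sunday (gaps cycle 4, 1, 2, 4, 1).
So the schedule is: every Tuesday, Saturday and Sunday.
The following Tuesday is 2021-05-04.
The following Saturday is 2021-05-08.
The following Sunday is 2021-05-09.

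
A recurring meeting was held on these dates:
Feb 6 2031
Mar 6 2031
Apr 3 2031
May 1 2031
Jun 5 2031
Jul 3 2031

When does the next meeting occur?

Aug 7 2031

Gaps: 28, 28, 28, 35, 28 days — a mix of 28 and 35. Every date is a Thursday.
Each is the 1st Thursday of its month.
August 2031 — 1st Thursday is Aug 7 2031.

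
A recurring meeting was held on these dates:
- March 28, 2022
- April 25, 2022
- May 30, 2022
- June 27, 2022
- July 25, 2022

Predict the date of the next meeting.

These are Mondays with 28, 35, 28, 28-day gaps.
Each is the final Monday of its month — May 30, 2022 is past the 28th, so '4th Monday' doesn't fit.
Last Monday of August 2022: August 29, 2022.

August 29, 2022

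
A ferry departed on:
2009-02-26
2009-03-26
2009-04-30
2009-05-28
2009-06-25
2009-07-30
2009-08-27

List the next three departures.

These are Thursdays with 28, 35, 28, 28, 35, 28-day gaps.
Each is the final Thursday of its month — 2009-04-30 is past the 28th, so '4th Thursday' doesn't fit.
Last Thursday of September 2009: 2009-09-24.
October 2009 ends with Thursday 2009-10-29.
November 2009 ends with Thursday 2009-11-26.

2009-09-24, 2009-10-29, 2009-11-26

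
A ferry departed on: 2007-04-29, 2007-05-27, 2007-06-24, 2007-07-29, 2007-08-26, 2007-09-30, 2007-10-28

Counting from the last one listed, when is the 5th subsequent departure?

Every date is a Sunday; gaps 28, 28, 35, 28, 35, 28 days.
Each is the last Sunday of its month (at least one falls on the 29th or later, ruling out '4th Sunday').
Last Sunday of November 2007: 2007-11-25.
December 2007 ends with Sunday 2007-12-30.
January 2008 ends with Sunday 2008-01-27.
February 2008 ends with Sunday 2008-02-24.
Last Sunday of March 2008: 2008-03-30.

2008-03-30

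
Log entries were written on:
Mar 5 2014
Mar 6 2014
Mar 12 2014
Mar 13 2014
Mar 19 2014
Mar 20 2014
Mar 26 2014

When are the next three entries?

Every event lands on a Wednesday or Thursday (gaps cycle 1, 6, 1, 6, 1, 6).
So the schedule is: every Wednesday and Thursday.
Next Thursday: Mar 27 2014.
Next Wednesday: Apr 2 2014.
Next Thursday: Apr 3 2014.

Mar 27 2014, Apr 2 2014, Apr 3 2014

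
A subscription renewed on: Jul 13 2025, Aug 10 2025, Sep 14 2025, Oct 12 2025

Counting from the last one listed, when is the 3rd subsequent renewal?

These are Sundays at 28- or 35-day spacing (28, 35, 28).
The pattern: 2nd Sunday of the month.
2nd Sunday of November 2025: Nov 9 2025.
December 2025 — 2nd Sunday is Dec 14 2025.
January 2026 — 2nd Sunday is Jan 11 2026.

Jan 11 2026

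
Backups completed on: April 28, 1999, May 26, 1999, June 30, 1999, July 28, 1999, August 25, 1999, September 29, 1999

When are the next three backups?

These are Wednesdays with 28, 35, 28, 28, 35-day gaps.
Each is the final Wednesday of its month — June 30, 1999 is past the 28th, so '4th Wednesday' doesn't fit.
Last Wednesday of October 1999: October 27, 1999.
November 1999 ends with Wednesday November 24, 1999.
Last Wednesday of December 1999: December 29, 1999.

October 27, 1999; November 24, 1999; December 29, 1999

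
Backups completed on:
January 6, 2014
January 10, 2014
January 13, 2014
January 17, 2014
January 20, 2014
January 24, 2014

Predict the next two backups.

January 27, 2014; January 31, 2014

The gap pattern 4, 3, 4, 3, 4 repeats every 2 events.
These are the Mondays and Fridays of each week.
The following Monday is January 27, 2014.
Next Friday: January 31, 2014.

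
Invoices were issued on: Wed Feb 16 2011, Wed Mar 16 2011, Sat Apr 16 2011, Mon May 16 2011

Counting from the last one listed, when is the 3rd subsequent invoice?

Gaps: 28, 31, 30 days — not constant. Every event is on the 16th of the month.
Pattern: the 16th of each month.
Next: June 2011 → Thu Jun 16 2011.
July 2011: Sat Jul 16 2011.
August 2011: Tue Aug 16 2011.

Tue Aug 16 2011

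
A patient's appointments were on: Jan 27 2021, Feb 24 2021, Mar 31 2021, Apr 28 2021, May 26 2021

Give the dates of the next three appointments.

Jun 30 2021, Jul 28 2021, Aug 25 2021

All Wednesdays; the gaps (28, 35, 28, 28) vary with month length.
This is the last Wednesday of each month.
June 2021 ends with Wednesday Jun 30 2021.
Last Wednesday of July 2021: Jul 28 2021.
August 2021 ends with Wednesday Aug 25 2021.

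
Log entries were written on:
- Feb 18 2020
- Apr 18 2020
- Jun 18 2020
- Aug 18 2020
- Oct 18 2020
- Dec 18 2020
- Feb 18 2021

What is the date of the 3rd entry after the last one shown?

Aug 18 2021

The day-of-month is always 18 (60, 61, 61, 61, 61, 62 days between events).
So this recurs on the 18th of every 2 months.
Next: April 2021 → Apr 18 2021.
Next: June 2021 → Jun 18 2021.
August 2021: Aug 18 2021.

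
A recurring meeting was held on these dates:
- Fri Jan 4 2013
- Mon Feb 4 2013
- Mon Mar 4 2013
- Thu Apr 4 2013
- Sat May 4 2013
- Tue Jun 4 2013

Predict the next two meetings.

Each date is the 4th; the gaps (31, 28, 31, 30, 31) track the month lengths.
The rule is the 4th of each month.
Next: July 2013 → Thu Jul 4 2013.
August 2013: Sun Aug 4 2013.

Thu Jul 4 2013, Sun Aug 4 2013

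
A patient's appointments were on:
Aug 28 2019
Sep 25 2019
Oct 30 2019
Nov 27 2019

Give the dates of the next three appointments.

All Wednesdays; the gaps (28, 35, 28) vary with month length.
This is the last Wednesday of each month.
December 2019 ends with Wednesday Dec 25 2019.
January 2020 ends with Wednesday Jan 29 2020.
Last Wednesday of February 2020: Feb 26 2020.

Dec 25 2019, Jan 29 2020, Feb 26 2020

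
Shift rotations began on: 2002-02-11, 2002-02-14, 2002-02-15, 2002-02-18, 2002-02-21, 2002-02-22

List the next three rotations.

Gaps: 3, 1, 3, 3, 1 days — not constant, but cyclic with period 3.
The events fall on every Monday, Thursday and Friday.
Next Monday: 2002-02-25.
Next Thursday: 2002-02-28.
Next Friday: 2002-03-01.

2002-02-25, 2002-02-28, 2002-03-01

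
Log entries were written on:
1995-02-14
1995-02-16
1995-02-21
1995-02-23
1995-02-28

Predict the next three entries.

The gap pattern 2, 5, 2, 5 repeats every 2 events.
These are the Tuesdays and Thursdays of each week.
The following Thursday is 1995-03-02.
Next Tuesday: 1995-03-07.
The following Thursday is 1995-03-09.

1995-03-02, 1995-03-07, 1995-03-09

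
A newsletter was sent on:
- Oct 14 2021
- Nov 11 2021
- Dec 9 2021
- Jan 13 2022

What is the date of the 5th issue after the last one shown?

All dates are Thursdays, 28, 28, 35 days apart.
Specifically, the 2nd Thursday of each month.
2nd Thursday of February 2022: Feb 10 2022.
March 2022 — 2nd Thursday is Mar 10 2022.
April 2022 — 2nd Thursday is Apr 14 2022.
May 2022 — 2nd Thursday is May 12 2022.
June 2022 — 2nd Thursday is Jun 9 2022.

Jun 9 2022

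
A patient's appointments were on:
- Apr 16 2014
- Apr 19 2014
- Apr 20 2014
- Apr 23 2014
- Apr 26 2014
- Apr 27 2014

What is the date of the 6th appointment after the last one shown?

Every event lands on a Wednesday or Saturday or Sunday (gaps cycle 3, 1, 3, 3, 1).
So the schedule is: every Wednesday, Saturday and Sunday.
The following Wednesday is Apr 30 2014.
The following Saturday is May 3 2014.
Next Sunday: May 4 2014.
The following Wednesday is May 7 2014.
The following Saturday is May 10 2014.
The following Sunday is May 11 2014.

May 11 2014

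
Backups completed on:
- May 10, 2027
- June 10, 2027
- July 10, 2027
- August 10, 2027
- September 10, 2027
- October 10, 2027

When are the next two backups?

November 10, 2027; December 10, 2027

Gaps: 31, 30, 31, 31, 30 days — not constant. Every event is on the 10th of the month.
Pattern: the 10th of each month.
November 2027: November 10, 2027.
December 2027: December 10, 2027.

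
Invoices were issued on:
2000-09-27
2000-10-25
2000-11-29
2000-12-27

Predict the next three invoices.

All Wednesdays; the gaps (28, 35, 28) vary with month length.
This is the last Wednesday of each month.
January 2001 ends with Wednesday 2001-01-31.
Last Wednesday of February 2001: 2001-02-28.
March 2001 ends with Wednesday 2001-03-28.

2001-01-31, 2001-02-28, 2001-03-28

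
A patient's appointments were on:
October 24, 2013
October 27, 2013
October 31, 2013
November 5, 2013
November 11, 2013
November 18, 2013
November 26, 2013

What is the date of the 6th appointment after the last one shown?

February 3, 2014

Gaps: 3, 4, 5, 6, 7, 8 days — each gap is 1 larger than the previous one.
Next gap: 9 days. November 26, 2013 + 9 days = December 5, 2013.
Next gap: 10 days. December 5, 2013 + 10 days = December 15, 2013.
Next gap: 11 days. December 15, 2013 + 11 days = December 26, 2013.
Next gap: 12 days. December 26, 2013 + 12 days = January 7, 2014.
Next gap: 13 days. January 7, 2014 + 13 days = January 20, 2014.
Next gap: 14 days. January 20, 2014 + 14 days = February 3, 2014.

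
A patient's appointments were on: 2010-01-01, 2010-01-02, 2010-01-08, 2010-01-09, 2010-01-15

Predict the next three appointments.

2010-01-16, 2010-01-22, 2010-01-23

Gaps: 1, 6, 1, 6 days — not constant, but cyclic with period 2.
The events fall on every Friday and Saturday.
The following Saturday is 2010-01-16.
Next Friday: 2010-01-22.
Next Saturday: 2010-01-23.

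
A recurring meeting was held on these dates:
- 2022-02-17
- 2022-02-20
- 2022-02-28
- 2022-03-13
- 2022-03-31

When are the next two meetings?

Intervals are 3, 8, 13, 18 days — an arithmetic progression with common difference 5.
Next gap: 23 days. 2022-03-31 + 23 days = 2022-04-23.
Next gap: 28 days. 2022-04-23 + 28 days = 2022-05-21.

2022-04-23, 2022-05-21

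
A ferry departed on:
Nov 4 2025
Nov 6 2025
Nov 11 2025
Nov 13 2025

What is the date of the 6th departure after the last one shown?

Gaps: 2, 5, 2 days — not constant, but cyclic with period 2.
The events fall on every Tuesday and Thursday.
The following Tuesday is Nov 18 2025.
The following Thursday is Nov 20 2025.
The following Tuesday is Nov 25 2025.
The following Thursday is Nov 27 2025.
The following Tuesday is Dec 2 2025.
Next Thursday: Dec 4 2025.

Dec 4 2025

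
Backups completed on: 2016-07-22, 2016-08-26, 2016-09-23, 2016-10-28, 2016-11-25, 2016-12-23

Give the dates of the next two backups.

2017-01-27, 2017-02-24

All dates are Fridays, 35, 28, 35, 28, 28 days apart.
Specifically, the 4th Friday of each month.
January 2017 — 4th Friday is 2017-01-27.
February 2017 — 4th Friday is 2017-02-24.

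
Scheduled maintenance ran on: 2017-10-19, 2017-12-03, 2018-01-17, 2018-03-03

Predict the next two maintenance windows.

2018-04-17, 2018-06-01

Every event comes 45 days after the last (45, 45, 45).
2018-03-03 + 45 days = 2018-04-17.
2018-04-17 + 45 days = 2018-06-01.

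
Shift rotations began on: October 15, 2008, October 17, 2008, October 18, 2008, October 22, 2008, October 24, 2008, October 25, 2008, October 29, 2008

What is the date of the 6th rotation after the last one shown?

Every event lands on a Wednesday or Friday or Saturday (gaps cycle 2, 1, 4, 2, 1, 4).
So the schedule is: every Wednesday, Friday and Saturday.
Next Friday: October 31, 2008.
Next Saturday: November 1, 2008.
Next Wednesday: November 5, 2008.
Next Friday: November 7, 2008.
The following Saturday is November 8, 2008.
Next Wednesday: November 12, 2008.

November 12, 2008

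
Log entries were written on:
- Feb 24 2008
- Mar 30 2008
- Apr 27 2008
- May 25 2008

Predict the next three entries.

Jun 29 2008, Jul 27 2008, Aug 31 2008

These are Sundays with 35, 28, 28-day gaps.
Each is the final Sunday of its month — Mar 30 2008 is past the 28th, so '4th Sunday' doesn't fit.
June 2008 ends with Sunday Jun 29 2008.
Last Sunday of July 2008: Jul 27 2008.
August 2008 ends with Sunday Aug 31 2008.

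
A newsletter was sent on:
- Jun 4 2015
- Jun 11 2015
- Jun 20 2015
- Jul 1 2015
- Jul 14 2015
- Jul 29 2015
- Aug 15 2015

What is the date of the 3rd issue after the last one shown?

Oct 17 2015

Intervals are 7, 9, 11, 13, 15, 17 days — an arithmetic progression with common difference 2.
Next gap: 19 days. Aug 15 2015 + 19 days = Sep 3 2015.
Next gap: 21 days. Sep 3 2015 + 21 days = Sep 24 2015.
Next gap: 23 days. Sep 24 2015 + 23 days = Oct 17 2015.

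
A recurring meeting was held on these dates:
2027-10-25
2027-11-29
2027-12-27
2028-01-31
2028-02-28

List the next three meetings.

2028-03-27, 2028-04-24, 2028-05-29

All Mondays; the gaps (35, 28, 35, 28) vary with month length.
This is the last Monday of each month.
Last Monday of March 2028: 2028-03-27.
April 2028 ends with Monday 2028-04-24.
Last Monday of May 2028: 2028-05-29.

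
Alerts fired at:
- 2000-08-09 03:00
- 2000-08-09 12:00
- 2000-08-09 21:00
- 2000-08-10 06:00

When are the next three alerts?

Spacing: 9, 9, 9 h — constant 9 h.
2000-08-10 06:00 + 9 h = 2000-08-10 15:00.
2000-08-10 15:00 + 9 h = 2000-08-11 00:00.
2000-08-11 00:00 + 9 h = 2000-08-11 09:00.

2000-08-10 15:00, 2000-08-11 00:00, 2000-08-11 09:00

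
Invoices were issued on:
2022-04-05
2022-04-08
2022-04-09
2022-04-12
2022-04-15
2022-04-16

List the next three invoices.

2022-04-19, 2022-04-22, 2022-04-23

Every event lands on a Tuesday or Friday or Saturday (gaps cycle 3, 1, 3, 3, 1).
So the schedule is: every Tuesday, Friday and Saturday.
Next Tuesday: 2022-04-19.
Next Friday: 2022-04-22.
Next Saturday: 2022-04-23.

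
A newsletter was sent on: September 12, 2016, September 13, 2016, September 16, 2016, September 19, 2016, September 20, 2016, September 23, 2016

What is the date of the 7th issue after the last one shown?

October 10, 2016

Gaps: 1, 3, 3, 1, 3 days — not constant, but cyclic with period 3.
The events fall on every Monday, Tuesday and Friday.
Next Monday: September 26, 2016.
The following Tuesday is September 27, 2016.
The following Friday is September 30, 2016.
Next Monday: October 3, 2016.
The following Tuesday is October 4, 2016.
Next Friday: October 7, 2016.
The following Monday is October 10, 2016.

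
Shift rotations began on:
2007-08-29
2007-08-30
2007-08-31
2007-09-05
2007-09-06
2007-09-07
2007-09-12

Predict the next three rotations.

Every event lands on a Wednesday or Thursday or Friday (gaps cycle 1, 1, 5, 1, 1, 5).
So the schedule is: every Wednesday, Thursday and Friday.
Next Thursday: 2007-09-13.
The following Friday is 2007-09-14.
The following Wednesday is 2007-09-19.

2007-09-13, 2007-09-14, 2007-09-19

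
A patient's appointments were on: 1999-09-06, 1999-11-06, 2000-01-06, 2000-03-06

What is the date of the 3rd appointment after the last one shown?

The day-of-month is always 6 (61, 61, 60 days between events).
So this recurs on the 6th of every 2 months.
Next: May 2000 → 2000-05-06.
July 2000: 2000-07-06.
Next: September 2000 → 2000-09-06.

2000-09-06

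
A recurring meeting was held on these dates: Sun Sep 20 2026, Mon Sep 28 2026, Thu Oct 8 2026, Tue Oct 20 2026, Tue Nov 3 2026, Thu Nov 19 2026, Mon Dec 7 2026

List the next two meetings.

Intervals are 8, 10, 12, 14, 16, 18 days — an arithmetic progression with common difference 2.
Next gap: 20 days. Mon Dec 7 2026 + 20 days = Sun Dec 27 2026.
Next gap: 22 days. Sun Dec 27 2026 + 22 days = Mon Jan 18 2027.

Sun Dec 27 2026, Mon Jan 18 2027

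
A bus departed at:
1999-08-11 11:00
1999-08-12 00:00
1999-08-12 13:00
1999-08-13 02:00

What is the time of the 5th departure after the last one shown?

Spacing: 13, 13, 13 h — constant 13 h.
1999-08-13 02:00 + 13 h = 1999-08-13 15:00.
1999-08-13 15:00 + 13 h = 1999-08-14 04:00.
1999-08-14 04:00 + 13 h = 1999-08-14 17:00.
1999-08-14 17:00 + 13 h = 1999-08-15 06:00.
1999-08-15 06:00 + 13 h = 1999-08-15 19:00.

1999-08-15 19:00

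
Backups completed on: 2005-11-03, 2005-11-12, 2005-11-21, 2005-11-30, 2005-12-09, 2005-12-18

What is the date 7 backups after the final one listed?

2006-02-19

Gaps between consecutive events: 9, 9, 9, 9, 9 days — a constant 9-day interval.
2005-12-18 + 9 days = 2005-12-27.
2005-12-27 + 9 days = 2006-01-05.
2006-01-05 + 9 days = 2006-01-14.
2006-01-14 + 9 days = 2006-01-23.
2006-01-23 + 9 days = 2006-02-01.
2006-02-01 + 9 days = 2006-02-10.
2006-02-10 + 9 days = 2006-02-19.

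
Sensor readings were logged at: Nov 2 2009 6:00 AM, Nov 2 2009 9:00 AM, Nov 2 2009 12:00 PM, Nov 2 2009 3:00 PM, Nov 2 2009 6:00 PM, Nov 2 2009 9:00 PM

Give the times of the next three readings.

Gaps: 3, 3, 3, 3, 3 hours — each event is 3 hours after the previous one.
Nov 2 2009 9:00 PM + 3 h = Nov 3 2009 12:00 AM.
Nov 3 2009 12:00 AM + 3 h = Nov 3 2009 3:00 AM.
Nov 3 2009 3:00 AM + 3 h = Nov 3 2009 6:00 AM.

Nov 3 2009 12:00 AM, Nov 3 2009 3:00 AM, Nov 3 2009 6:00 AM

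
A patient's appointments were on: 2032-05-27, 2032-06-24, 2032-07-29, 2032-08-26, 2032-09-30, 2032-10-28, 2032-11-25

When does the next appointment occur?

2032-12-30

All Thursdays; the gaps (28, 35, 28, 35, 28, 28) vary with month length.
This is the last Thursday of each month.
Last Thursday of December 2032: 2032-12-30.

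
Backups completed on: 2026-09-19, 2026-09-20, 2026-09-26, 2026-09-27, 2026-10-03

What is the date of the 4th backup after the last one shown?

The gap pattern 1, 6, 1, 6 repeats every 2 events.
These are the Saturdays and Sundays of each week.
Next Sunday: 2026-10-04.
Next Saturday: 2026-10-10.
The following Sunday is 2026-10-11.
Next Saturday: 2026-10-17.

2026-10-17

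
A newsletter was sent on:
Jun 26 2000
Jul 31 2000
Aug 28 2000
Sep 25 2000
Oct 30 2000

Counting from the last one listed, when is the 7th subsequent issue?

Every date is a Monday; gaps 35, 28, 28, 35 days.
Each is the last Monday of its month (at least one falls on the 29th or later, ruling out '4th Monday').
November 2000 ends with Monday Nov 27 2000.
Last Monday of December 2000: Dec 25 2000.
January 2001 ends with Monday Jan 29 2001.
Last Monday of February 2001: Feb 26 2001.
Last Monday of March 2001: Mar 26 2001.
April 2001 ends with Monday Apr 30 2001.
May 2001 ends with Monday May 28 2001.

May 28 2001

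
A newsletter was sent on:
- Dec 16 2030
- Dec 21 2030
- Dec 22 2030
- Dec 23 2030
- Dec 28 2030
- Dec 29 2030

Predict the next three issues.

Dec 30 2030, Jan 4 2031, Jan 5 2031

The gap pattern 5, 1, 1, 5, 1 repeats every 3 events.
These are the Mondays, Saturdays and Sundays of each week.
Next Monday: Dec 30 2030.
Next Saturday: Jan 4 2031.
The following Sunday is Jan 5 2031.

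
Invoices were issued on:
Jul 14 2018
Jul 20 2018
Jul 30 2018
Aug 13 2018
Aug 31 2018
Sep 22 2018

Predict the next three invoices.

Oct 18 2018, Nov 17 2018, Dec 21 2018

Intervals are 6, 10, 14, 18, 22 days — an arithmetic progression with common difference 4.
Next gap: 26 days. Sep 22 2018 + 26 days = Oct 18 2018.
Next gap: 30 days. Oct 18 2018 + 30 days = Nov 17 2018.
Next gap: 34 days. Nov 17 2018 + 34 days = Dec 21 2018.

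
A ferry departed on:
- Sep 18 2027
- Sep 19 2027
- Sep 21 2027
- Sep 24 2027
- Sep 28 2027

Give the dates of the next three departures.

The spacing grows by 1 each time: 1, 2, 3, 4 days.
Next gap: 5 days. Sep 28 2027 + 5 days = Oct 3 2027.
Next gap: 6 days. Oct 3 2027 + 6 days = Oct 9 2027.
Next gap: 7 days. Oct 9 2027 + 7 days = Oct 16 2027.

Oct 3 2027, Oct 9 2027, Oct 16 2027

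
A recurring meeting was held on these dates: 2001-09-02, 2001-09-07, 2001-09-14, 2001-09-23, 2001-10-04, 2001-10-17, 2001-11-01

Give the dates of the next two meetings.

2001-11-18, 2001-12-07

Intervals are 5, 7, 9, 11, 13, 15 days — an arithmetic progression with common difference 2.
Next gap: 17 days. 2001-11-01 + 17 days = 2001-11-18.
Next gap: 19 days. 2001-11-18 + 19 days = 2001-12-07.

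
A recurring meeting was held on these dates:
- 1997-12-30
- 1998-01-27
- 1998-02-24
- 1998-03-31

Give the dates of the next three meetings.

1998-04-28, 1998-05-26, 1998-06-30

These are Tuesdays with 28, 28, 35-day gaps.
Each is the final Tuesday of its month — 1997-12-30 is past the 28th, so '4th Tuesday' doesn't fit.
April 1998 ends with Tuesday 1998-04-28.
May 1998 ends with Tuesday 1998-05-26.
Last Tuesday of June 1998: 1998-06-30.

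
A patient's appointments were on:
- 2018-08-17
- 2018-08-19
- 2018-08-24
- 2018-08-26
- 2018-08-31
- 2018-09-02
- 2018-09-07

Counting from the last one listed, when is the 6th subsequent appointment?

2018-09-28

The gap pattern 2, 5, 2, 5, 2, 5 repeats every 2 events.
These are the Fridays and Sundays of each week.
Next Sunday: 2018-09-09.
The following Friday is 2018-09-14.
Next Sunday: 2018-09-16.
The following Friday is 2018-09-21.
Next Sunday: 2018-09-23.
Next Friday: 2018-09-28.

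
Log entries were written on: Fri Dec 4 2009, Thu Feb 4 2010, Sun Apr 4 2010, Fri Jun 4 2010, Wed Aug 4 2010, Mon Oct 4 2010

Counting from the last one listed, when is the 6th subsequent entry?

Tue Oct 4 2011

The day-of-month is always 4 (62, 59, 61, 61, 61 days between events).
So this recurs on the 4th of every 2 months.
December 2010: Sat Dec 4 2010.
February 2011: Fri Feb 4 2011.
Next: April 2011 → Mon Apr 4 2011.
June 2011: Sat Jun 4 2011.
August 2011: Thu Aug 4 2011.
October 2011: Tue Oct 4 2011.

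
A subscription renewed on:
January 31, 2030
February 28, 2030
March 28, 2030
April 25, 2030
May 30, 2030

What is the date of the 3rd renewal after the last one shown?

These are Thursdays with 28, 28, 28, 35-day gaps.
Each is the final Thursday of its month — January 31, 2030 is past the 28th, so '4th Thursday' doesn't fit.
Last Thursday of June 2030: June 27, 2030.
July 2030 ends with Thursday July 25, 2030.
August 2030 ends with Thursday August 29, 2030.

August 29, 2030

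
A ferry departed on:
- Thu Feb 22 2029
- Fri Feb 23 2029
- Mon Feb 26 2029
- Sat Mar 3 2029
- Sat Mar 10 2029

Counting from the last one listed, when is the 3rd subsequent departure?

Intervals are 1, 3, 5, 7 days — an arithmetic progression with common difference 2.
Next gap: 9 days. Sat Mar 10 2029 + 9 days = Mon Mar 19 2029.
Next gap: 11 days. Mon Mar 19 2029 + 11 days = Fri Mar 30 2029.
Next gap: 13 days. Fri Mar 30 2029 + 13 days = Thu Apr 12 2029.

Thu Apr 12 2029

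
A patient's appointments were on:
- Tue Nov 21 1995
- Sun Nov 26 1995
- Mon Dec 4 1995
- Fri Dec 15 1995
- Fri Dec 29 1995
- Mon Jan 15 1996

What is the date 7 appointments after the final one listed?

Mon Aug 5 1996

Gaps: 5, 8, 11, 14, 17 days — each gap is 3 larger than the previous one.
Next gap: 20 days. Mon Jan 15 1996 + 20 days = Sun Feb 4 1996.
Next gap: 23 days. Sun Feb 4 1996 + 23 days = Tue Feb 27 1996.
Next gap: 26 days. Tue Feb 27 1996 + 26 days = Sun Mar 24 1996.
Next gap: 29 days. Sun Mar 24 1996 + 29 days = Mon Apr 22 1996.
Next gap: 32 days. Mon Apr 22 1996 + 32 days = Fri May 24 1996.
Next gap: 35 days. Fri May 24 1996 + 35 days = Fri Jun 28 1996.
Next gap: 38 days. Fri Jun 28 1996 + 38 days = Mon Aug 5 1996.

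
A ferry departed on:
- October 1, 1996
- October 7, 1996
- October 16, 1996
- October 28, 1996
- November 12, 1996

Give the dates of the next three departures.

Intervals are 6, 9, 12, 15 days — an arithmetic progression with common difference 3.
Next gap: 18 days. November 12, 1996 + 18 days = November 30, 1996.
Next gap: 21 days. November 30, 1996 + 21 days = December 21, 1996.
Next gap: 24 days. December 21, 1996 + 24 days = January 14, 1997.

November 30, 1996; December 21, 1996; January 14, 1997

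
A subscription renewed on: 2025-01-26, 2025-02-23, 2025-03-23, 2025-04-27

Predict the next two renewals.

Gaps: 28, 28, 35 days — a mix of 28 and 35. Every date is a Sunday.
Each is the 4th Sunday of its month.
May 2025 — 4th Sunday is 2025-05-25.
June 2025 — 4th Sunday is 2025-06-22.

2025-05-25, 2025-06-22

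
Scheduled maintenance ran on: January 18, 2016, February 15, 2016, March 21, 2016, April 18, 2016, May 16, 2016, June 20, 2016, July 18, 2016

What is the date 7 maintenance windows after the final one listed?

February 20, 2017

Gaps: 28, 35, 28, 28, 35, 28 days — a mix of 28 and 35. Every date is a Monday.
Each is the 3rd Monday of its month.
August 2016 — 3rd Monday is August 15, 2016.
3rd Monday of September 2016: September 19, 2016.
3rd Monday of October 2016: October 17, 2016.
November 2016 — 3rd Monday is November 21, 2016.
December 2016 — 3rd Monday is December 19, 2016.
3rd Monday of January 2017: January 16, 2017.
3rd Monday of February 2017: February 20, 2017.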